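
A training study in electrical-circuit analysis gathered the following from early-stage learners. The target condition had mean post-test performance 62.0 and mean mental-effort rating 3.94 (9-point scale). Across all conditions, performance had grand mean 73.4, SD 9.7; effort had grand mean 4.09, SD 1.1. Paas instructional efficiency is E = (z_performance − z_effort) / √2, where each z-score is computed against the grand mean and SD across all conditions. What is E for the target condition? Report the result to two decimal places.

z_performance = (62.0 − 73.4) / 9.7 = -11.4000 / 9.7 = -1.1753.
z_effort = (3.94 − 4.09) / 1.1 = -0.1500 / 1.1 = -0.1364.
z_P − z_E = -1.1753 − (-0.1364) = -1.0389.
E = -1.0389 / √2 = -1.0389 / 1.41421 = -0.7346 ≈ -0.73.

-0.73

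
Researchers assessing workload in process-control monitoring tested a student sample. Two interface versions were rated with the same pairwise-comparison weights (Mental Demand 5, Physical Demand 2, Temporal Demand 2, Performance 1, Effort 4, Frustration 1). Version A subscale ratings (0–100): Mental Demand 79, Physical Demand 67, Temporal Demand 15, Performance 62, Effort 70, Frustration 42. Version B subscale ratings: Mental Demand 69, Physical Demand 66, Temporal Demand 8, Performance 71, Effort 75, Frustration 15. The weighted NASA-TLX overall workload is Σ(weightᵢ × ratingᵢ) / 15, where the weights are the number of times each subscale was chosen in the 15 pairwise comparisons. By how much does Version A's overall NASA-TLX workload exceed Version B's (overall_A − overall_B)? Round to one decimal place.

Version A weighted sum = 5·79 + 2·67 + 2·15 + 1·62 + 4·70 + 1·42 = 395 + 134 + 30 + 62 + 280 + 42 = 943; overall_A = 943/15 = 62.8667.
Version B weighted sum = 5·69 + 2·66 + 2·8 + 1·71 + 4·75 + 1·15 = 345 + 132 + 16 + 71 + 300 + 15 = 879; overall_B = 879/15 = 58.6000.
Difference = 62.8667 − 58.6000 = 4.2667 ≈ 4.3.

4.3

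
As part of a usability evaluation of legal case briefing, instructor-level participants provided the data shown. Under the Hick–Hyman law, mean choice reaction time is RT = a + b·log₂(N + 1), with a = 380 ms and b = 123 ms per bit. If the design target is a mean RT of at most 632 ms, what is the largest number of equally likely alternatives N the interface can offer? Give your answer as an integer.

Set 380 + 123·log₂(N + 1) ≤ 632.
log₂(N + 1) ≤ (632 − 380) / 123 = 2.0488.
N + 1 ≤ 2^2.0488 = 4.1376.
N ≤ 3.1376, so the largest integer N is 3.

3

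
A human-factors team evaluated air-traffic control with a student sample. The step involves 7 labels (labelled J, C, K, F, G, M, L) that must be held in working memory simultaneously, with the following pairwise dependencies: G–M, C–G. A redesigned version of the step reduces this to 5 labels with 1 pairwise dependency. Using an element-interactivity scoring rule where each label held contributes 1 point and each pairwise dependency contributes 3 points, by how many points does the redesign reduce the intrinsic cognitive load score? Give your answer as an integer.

Original: 7 × 1 + 2 × 3 = 7 + 6 = 13.
Redesigned: 5 × 1 + 1 × 3 = 5 + 3 = 8.
Reduction = 13 − 8 = 5.

5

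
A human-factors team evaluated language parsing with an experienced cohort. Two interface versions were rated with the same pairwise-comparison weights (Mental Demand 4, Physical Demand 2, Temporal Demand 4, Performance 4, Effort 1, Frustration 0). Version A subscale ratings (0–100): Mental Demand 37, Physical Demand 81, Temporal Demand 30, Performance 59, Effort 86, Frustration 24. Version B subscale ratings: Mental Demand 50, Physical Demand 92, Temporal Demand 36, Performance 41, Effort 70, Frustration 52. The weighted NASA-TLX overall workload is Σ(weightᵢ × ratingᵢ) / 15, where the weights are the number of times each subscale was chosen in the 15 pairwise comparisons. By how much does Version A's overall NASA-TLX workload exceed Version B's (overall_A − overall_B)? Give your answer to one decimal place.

-0.7

Version A weighted sum = 4·37 + 2·81 + 4·30 + 4·59 + 1·86 + 0·24 = 148 + 162 + 120 + 236 + 86 + 0 = 752; overall_A = 752/15 = 50.1333.
Version B weighted sum = 4·50 + 2·92 + 4·36 + 4·41 + 1·70 + 0·52 = 200 + 184 + 144 + 164 + 70 + 0 = 762; overall_B = 762/15 = 50.8000.
Difference = 50.1333 − 50.8000 = -0.6667 ≈ -0.7.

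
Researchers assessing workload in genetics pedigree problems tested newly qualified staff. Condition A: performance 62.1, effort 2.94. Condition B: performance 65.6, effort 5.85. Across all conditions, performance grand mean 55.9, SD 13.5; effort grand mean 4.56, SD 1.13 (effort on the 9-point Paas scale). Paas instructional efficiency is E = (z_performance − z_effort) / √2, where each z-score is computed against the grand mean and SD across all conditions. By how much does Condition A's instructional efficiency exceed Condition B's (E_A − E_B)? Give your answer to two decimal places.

Condition A: z_P = (62.1 − 55.9)/13.5 = 0.4593; z_E = (2.94 − 4.56)/1.13 = -1.4336; E_A = (0.4593 − (-1.4336))/√2 = 1.3385.
Condition B: z_P = (65.6 − 55.9)/13.5 = 0.7185; z_E = (5.85 − 4.56)/1.13 = 1.1416; E_B = (0.7185 − 1.1416)/√2 = -0.2992.
E_A − E_B = 1.3385 − (-0.2992) = 1.6377 ≈ 1.64.

1.64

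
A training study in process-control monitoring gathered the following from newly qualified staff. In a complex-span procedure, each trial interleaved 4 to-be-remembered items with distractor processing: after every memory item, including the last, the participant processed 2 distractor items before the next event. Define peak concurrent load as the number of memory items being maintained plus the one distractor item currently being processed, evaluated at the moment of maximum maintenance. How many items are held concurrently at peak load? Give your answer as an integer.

Maintenance is greatest during the distractor(s) after memory item 4: all 4 memory items are being held.
One distractor item is concurrently being processed.
Peak concurrent load = 4 + 1 = 5 items.

5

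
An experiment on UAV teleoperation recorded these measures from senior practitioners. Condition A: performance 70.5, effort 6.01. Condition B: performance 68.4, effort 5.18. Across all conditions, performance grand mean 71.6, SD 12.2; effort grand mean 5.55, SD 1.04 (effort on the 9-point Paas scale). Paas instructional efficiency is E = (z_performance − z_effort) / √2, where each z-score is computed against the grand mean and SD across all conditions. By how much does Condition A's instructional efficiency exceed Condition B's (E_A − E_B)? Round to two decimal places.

Condition A: z_P = (70.5 − 71.6)/12.2 = -0.0902; z_E = (6.01 − 5.55)/1.04 = 0.4423; E_A = (-0.0902 − 0.4423)/√2 = -0.3765.
Condition B: z_P = (68.4 − 71.6)/12.2 = -0.2623; z_E = (5.18 − 5.55)/1.04 = -0.3558; E_B = (-0.2623 − (-0.3558))/√2 = 0.0661.
E_A − E_B = -0.3765 − 0.0661 = -0.4426 ≈ -0.44.

-0.44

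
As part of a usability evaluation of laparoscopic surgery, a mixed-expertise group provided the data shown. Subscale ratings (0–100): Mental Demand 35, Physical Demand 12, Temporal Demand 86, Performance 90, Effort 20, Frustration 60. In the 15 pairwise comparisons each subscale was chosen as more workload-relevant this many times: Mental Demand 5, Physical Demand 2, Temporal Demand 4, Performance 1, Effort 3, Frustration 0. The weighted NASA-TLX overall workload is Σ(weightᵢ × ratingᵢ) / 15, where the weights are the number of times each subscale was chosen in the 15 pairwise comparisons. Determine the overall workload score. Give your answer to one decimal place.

The tallies are the weights (they sum to 15).
Weighted sum = 5·35 + 2·12 + 4·86 + 1·90 + 3·20 + 0·60
            = 175 + 24 + 344 + 90 + 60 + 0 = 693.
Overall workload = 693 / 15 = 46.2000 ≈ 46.2.

46.2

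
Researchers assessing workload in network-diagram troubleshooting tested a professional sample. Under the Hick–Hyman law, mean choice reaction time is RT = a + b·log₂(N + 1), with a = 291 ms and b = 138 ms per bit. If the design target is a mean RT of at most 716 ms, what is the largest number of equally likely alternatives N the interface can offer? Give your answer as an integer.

7

Set 291 + 138·log₂(N + 1) ≤ 716.
log₂(N + 1) ≤ (716 − 291) / 138 = 3.0797.
N + 1 ≤ 2^3.0797 = 8.4544.
N ≤ 7.4544, so the largest integer N is 7.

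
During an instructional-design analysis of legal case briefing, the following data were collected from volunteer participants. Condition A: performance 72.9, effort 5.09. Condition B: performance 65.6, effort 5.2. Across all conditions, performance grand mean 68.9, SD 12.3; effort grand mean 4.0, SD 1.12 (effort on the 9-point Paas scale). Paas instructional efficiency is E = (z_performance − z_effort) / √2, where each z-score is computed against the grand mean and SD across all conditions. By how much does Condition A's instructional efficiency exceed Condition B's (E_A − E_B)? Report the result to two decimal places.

0.49

Condition A: z_P = (72.9 − 68.9)/12.3 = 0.3252; z_E = (5.09 − 4.0)/1.12 = 0.9732; E_A = (0.3252 − 0.9732)/√2 = -0.4582.
Condition B: z_P = (65.6 − 68.9)/12.3 = -0.2683; z_E = (5.2 − 4.0)/1.12 = 1.0714; E_B = (-0.2683 − 1.0714)/√2 = -0.9473.
E_A − E_B = -0.4582 − (-0.9473) = 0.4891 ≈ 0.49.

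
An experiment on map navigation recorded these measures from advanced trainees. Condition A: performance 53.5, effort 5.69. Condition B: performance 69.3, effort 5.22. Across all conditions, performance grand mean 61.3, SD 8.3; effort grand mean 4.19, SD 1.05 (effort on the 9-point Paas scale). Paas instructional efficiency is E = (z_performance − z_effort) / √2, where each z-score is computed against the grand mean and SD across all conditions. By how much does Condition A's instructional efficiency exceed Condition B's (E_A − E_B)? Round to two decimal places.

Condition A: z_P = (53.5 − 61.3)/8.3 = -0.9398; z_E = (5.69 − 4.19)/1.05 = 1.4286; E_A = (-0.9398 − 1.4286)/√2 = -1.6747.
Condition B: z_P = (69.3 − 61.3)/8.3 = 0.9639; z_E = (5.22 − 4.19)/1.05 = 0.9810; E_B = (0.9639 − 0.9810)/√2 = -0.0121.
E_A − E_B = -1.6747 − (-0.0121) = -1.6626 ≈ -1.66.

-1.66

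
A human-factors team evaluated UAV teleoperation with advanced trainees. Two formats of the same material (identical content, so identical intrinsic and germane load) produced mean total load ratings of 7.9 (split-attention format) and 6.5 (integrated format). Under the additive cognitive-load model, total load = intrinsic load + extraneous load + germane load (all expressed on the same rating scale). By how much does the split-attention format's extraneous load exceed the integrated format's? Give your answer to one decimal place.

Intrinsic and germane load are equal across formats, so the difference in total load equals the difference in extraneous load.
Extraneous-load difference = 7.9 − 6.5 = 1.4.

1.4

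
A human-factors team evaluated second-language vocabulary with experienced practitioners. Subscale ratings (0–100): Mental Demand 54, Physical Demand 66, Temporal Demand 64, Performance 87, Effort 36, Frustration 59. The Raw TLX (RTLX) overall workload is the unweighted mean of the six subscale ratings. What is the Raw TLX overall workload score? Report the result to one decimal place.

61.0

Sum of ratings = 54 + 66 + 64 + 87 + 36 + 59 = 366.
RTLX = 366 / 6 = 61.0000 ≈ 61.0.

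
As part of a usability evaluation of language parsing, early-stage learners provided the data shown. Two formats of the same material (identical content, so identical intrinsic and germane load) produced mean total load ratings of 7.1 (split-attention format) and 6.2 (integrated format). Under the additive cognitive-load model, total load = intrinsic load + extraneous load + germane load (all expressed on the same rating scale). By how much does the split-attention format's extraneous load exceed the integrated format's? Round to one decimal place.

Intrinsic and germane load are equal across formats, so the difference in total load equals the difference in extraneous load.
Extraneous-load difference = 7.1 − 6.2 = 0.9.

0.9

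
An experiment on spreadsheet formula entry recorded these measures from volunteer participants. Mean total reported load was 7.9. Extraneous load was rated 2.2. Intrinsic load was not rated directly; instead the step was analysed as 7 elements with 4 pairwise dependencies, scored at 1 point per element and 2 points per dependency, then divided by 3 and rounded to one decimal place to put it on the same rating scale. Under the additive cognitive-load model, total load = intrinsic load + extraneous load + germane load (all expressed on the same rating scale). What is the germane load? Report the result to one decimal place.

0.7

Intrinsic (element-interactivity): (7 × 1 + 4 × 2) / 3 = 15 / 3 = 5.0000 → 5.0.
germane load = total − intrinsic − extraneous
             = 7.9 − 5.0 − 2.2 = 0.7.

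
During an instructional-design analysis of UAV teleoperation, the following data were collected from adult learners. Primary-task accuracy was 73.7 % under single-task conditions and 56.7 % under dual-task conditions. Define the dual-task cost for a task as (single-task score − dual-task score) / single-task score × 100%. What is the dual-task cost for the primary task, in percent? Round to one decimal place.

Cost = (73.7 − 56.7) / 73.7 × 100%
     = 17.0000 / 73.7 × 100% = 23.0665%.
≈ 23.1%.

23.1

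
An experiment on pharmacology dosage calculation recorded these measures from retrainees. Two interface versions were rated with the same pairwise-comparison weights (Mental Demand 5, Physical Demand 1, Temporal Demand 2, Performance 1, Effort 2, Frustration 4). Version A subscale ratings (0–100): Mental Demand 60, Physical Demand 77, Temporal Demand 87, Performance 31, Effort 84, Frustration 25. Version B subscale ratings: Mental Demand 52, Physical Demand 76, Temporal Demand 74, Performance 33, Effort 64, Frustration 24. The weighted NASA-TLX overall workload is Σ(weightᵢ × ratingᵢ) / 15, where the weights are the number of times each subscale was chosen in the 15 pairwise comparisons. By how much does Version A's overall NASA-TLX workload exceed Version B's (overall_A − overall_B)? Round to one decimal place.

Version A weighted sum = 5·60 + 1·77 + 2·87 + 1·31 + 2·84 + 4·25 = 300 + 77 + 174 + 31 + 168 + 100 = 850; overall_A = 850/15 = 56.6667.
Version B weighted sum = 5·52 + 1·76 + 2·74 + 1·33 + 2·64 + 4·24 = 260 + 76 + 148 + 33 + 128 + 96 = 741; overall_B = 741/15 = 49.4000.
Difference = 56.6667 − 49.4000 = 7.2667 ≈ 7.3.

7.3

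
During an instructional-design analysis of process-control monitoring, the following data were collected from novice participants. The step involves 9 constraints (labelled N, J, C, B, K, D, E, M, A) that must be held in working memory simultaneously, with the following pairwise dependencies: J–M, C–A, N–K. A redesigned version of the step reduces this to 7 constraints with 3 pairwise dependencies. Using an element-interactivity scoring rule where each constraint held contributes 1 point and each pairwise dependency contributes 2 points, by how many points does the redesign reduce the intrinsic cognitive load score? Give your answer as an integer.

Original: 9 × 1 + 3 × 2 = 9 + 6 = 15.
Redesigned: 7 × 1 + 3 × 2 = 7 + 6 = 13.
Reduction = 15 − 13 = 2.

2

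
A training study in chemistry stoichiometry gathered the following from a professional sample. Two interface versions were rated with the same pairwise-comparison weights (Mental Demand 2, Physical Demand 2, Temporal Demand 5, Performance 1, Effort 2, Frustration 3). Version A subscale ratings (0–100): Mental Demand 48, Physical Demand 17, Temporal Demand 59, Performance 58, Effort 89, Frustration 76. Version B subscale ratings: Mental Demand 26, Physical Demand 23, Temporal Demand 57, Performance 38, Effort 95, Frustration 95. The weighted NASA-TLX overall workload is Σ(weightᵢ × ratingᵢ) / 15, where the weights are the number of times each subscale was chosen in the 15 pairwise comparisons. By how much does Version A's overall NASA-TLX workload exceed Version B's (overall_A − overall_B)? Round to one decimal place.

Version A weighted sum = 2·48 + 2·17 + 5·59 + 1·58 + 2·89 + 3·76 = 96 + 34 + 295 + 58 + 178 + 228 = 889; overall_A = 889/15 = 59.2667.
Version B weighted sum = 2·26 + 2·23 + 5·57 + 1·38 + 2·95 + 3·95 = 52 + 46 + 285 + 38 + 190 + 285 = 896; overall_B = 896/15 = 59.7333.
Difference = 59.2667 − 59.7333 = -0.4666 ≈ -0.5.

-0.5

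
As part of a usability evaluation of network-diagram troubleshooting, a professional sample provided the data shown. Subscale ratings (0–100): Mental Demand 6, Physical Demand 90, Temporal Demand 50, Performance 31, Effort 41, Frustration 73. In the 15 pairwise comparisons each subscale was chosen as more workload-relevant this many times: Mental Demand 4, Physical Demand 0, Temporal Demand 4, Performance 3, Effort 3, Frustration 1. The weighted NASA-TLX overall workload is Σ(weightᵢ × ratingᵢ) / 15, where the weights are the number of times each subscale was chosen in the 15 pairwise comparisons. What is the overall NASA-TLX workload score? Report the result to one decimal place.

The tallies are the weights (they sum to 15).
Weighted sum = 4·6 + 0·90 + 4·50 + 3·31 + 3·41 + 1·73
            = 24 + 0 + 200 + 93 + 123 + 73 = 513.
Overall workload = 513 / 15 = 34.2000 ≈ 34.2.

34.2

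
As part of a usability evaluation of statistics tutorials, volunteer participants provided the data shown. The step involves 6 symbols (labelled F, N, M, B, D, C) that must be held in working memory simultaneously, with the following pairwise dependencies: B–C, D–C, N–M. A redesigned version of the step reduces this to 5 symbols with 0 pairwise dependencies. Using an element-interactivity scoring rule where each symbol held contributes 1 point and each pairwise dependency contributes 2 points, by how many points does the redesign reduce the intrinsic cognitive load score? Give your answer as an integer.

Original: 6 × 1 + 3 × 2 = 6 + 6 = 12.
Redesigned: 5 × 1 + 0 × 2 = 5 + 0 = 5.
Reduction = 12 − 5 = 7.

7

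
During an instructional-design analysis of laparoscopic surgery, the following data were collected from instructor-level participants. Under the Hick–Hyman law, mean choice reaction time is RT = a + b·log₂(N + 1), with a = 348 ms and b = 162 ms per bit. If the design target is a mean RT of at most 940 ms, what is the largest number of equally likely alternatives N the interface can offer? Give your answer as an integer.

Set 348 + 162·log₂(N + 1) ≤ 940.
log₂(N + 1) ≤ (940 − 348) / 162 = 3.6543.
N + 1 ≤ 2^3.6543 = 12.5908.
N ≤ 11.5908, so the largest integer N is 11.

11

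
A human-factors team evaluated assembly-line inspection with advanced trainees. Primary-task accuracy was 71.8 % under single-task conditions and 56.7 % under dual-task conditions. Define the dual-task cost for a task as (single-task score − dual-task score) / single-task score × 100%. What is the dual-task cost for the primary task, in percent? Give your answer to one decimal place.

21.0

Cost = (71.8 − 56.7) / 71.8 × 100%
     = 15.1000 / 71.8 × 100% = 21.0306%.
≈ 21.0%.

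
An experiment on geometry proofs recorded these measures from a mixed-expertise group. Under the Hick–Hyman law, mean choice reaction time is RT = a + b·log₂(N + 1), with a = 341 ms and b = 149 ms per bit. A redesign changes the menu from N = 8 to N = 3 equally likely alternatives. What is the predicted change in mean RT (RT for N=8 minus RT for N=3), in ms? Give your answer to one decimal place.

RT(8) = 341 + 149·log₂(9) = 341 + 149·3.1699 = 813.3151 ms.
RT(3) = 341 + 149·log₂(4) = 341 + 149·2.0000 = 639.0000 ms.
Difference = 813.3151 − 639.0000 = 174.3151 ≈ 174.3 ms.

174.3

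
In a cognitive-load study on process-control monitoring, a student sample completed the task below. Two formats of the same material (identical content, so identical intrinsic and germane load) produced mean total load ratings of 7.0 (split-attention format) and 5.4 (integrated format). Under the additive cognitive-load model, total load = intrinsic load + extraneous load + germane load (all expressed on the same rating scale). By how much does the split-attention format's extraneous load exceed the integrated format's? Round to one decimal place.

1.6

Intrinsic and germane load are equal across formats, so the difference in total load equals the difference in extraneous load.
Extraneous-load difference = 7.0 − 5.4 = 1.6.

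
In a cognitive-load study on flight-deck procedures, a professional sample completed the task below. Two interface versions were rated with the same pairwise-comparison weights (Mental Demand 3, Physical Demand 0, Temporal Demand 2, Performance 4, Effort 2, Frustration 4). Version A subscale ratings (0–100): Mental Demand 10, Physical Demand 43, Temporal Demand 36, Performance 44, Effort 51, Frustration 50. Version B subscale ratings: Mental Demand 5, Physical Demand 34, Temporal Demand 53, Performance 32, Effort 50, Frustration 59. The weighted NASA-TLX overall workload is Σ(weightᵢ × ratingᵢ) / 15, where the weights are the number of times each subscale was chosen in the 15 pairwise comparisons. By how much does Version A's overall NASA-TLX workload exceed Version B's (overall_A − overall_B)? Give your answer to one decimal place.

Version A weighted sum = 3·10 + 0·43 + 2·36 + 4·44 + 2·51 + 4·50 = 30 + 0 + 72 + 176 + 102 + 200 = 580; overall_A = 580/15 = 38.6667.
Version B weighted sum = 3·5 + 0·34 + 2·53 + 4·32 + 2·50 + 4·59 = 15 + 0 + 106 + 128 + 100 + 236 = 585; overall_B = 585/15 = 39.0000.
Difference = 38.6667 − 39.0000 = -0.3333 ≈ -0.3.

-0.3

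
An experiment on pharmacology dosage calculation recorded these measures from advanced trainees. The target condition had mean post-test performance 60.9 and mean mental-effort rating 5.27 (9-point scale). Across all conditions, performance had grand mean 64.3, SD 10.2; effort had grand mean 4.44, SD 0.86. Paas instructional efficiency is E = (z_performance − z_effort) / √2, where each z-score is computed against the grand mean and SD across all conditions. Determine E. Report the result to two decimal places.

z_performance = (60.9 − 64.3) / 10.2 = -3.4000 / 10.2 = -0.3333.
z_effort = (5.27 − 4.44) / 0.86 = 0.8300 / 0.86 = 0.9651.
z_P − z_E = -0.3333 − 0.9651 = -1.2984.
E = -1.2984 / √2 = -1.2984 / 1.41421 = -0.9181 ≈ -0.92.

-0.92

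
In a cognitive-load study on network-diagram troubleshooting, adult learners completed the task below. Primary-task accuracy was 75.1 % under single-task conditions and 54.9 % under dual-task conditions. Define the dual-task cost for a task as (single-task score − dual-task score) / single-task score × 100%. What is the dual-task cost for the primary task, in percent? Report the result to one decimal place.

26.9

Cost = (75.1 − 54.9) / 75.1 × 100%
     = 20.2000 / 75.1 × 100% = 26.8975%.
≈ 26.9%.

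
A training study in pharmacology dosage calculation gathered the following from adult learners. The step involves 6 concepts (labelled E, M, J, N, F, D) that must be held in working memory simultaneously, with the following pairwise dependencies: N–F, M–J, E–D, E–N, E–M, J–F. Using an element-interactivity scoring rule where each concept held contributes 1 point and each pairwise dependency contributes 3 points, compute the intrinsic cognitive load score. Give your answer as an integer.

Count of concepts held simultaneously: 6.
Count of pairwise dependencies listed: 6.
Element contribution: 6 × 1 = 6.
Interaction contribution: 6 × 3 = 18.
Intrinsic load = 6 + 18 = 24.

24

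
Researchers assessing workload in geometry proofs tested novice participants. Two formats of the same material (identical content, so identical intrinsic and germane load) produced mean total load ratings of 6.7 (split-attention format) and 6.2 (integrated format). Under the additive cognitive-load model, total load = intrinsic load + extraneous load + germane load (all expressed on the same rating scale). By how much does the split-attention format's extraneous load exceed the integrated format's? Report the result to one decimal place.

0.5

Intrinsic and germane load are equal across formats, so the difference in total load equals the difference in extraneous load.
Extraneous-load difference = 6.7 − 6.2 = 0.5.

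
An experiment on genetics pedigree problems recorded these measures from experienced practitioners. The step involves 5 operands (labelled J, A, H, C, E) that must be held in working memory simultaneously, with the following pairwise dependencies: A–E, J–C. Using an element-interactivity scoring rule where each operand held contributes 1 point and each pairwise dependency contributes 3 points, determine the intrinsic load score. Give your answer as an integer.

Count of operands held simultaneously: 5.
Count of pairwise dependencies listed: 2.
Element contribution: 5 × 1 = 5.
Interaction contribution: 2 × 3 = 6.
Intrinsic load = 5 + 6 = 11.

11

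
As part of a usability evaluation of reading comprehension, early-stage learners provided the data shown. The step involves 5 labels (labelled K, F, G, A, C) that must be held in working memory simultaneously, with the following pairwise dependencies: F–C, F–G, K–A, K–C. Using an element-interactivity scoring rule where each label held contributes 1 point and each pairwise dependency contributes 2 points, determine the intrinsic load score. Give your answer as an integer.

13

Count of labels held simultaneously: 5.
Count of pairwise dependencies listed: 4.
Element contribution: 5 × 1 = 5.
Interaction contribution: 4 × 2 = 8.
Intrinsic load = 5 + 8 = 13.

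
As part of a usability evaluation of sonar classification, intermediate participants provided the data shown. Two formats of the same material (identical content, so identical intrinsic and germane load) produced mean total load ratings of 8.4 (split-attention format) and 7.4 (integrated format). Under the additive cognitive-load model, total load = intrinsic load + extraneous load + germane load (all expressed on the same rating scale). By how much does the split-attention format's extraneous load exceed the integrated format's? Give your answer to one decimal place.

1.0

Intrinsic and germane load are equal across formats, so the difference in total load equals the difference in extraneous load.
Extraneous-load difference = 8.4 − 7.4 = 1.0.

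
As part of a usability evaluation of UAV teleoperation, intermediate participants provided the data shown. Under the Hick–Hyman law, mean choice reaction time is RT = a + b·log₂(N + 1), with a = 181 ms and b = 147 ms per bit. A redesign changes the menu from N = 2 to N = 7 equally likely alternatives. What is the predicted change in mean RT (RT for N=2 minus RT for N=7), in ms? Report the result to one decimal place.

-208.0

RT(2) = 181 + 147·log₂(3) = 181 + 147·1.5850 = 413.9950 ms.
RT(7) = 181 + 147·log₂(8) = 181 + 147·3.0000 = 622.0000 ms.
Difference = 413.9950 − 622.0000 = -208.0050 ≈ -208.0 ms.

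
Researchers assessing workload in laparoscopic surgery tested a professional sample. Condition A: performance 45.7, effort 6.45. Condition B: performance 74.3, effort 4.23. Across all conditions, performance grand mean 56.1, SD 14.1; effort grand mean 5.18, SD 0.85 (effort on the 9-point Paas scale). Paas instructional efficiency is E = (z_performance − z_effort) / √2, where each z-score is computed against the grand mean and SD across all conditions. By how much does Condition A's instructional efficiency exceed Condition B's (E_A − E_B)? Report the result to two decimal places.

-3.28

Condition A: z_P = (45.7 − 56.1)/14.1 = -0.7376; z_E = (6.45 − 5.18)/0.85 = 1.4941; E_A = (-0.7376 − 1.4941)/√2 = -1.5781.
Condition B: z_P = (74.3 − 56.1)/14.1 = 1.2908; z_E = (4.23 − 5.18)/0.85 = -1.1176; E_B = (1.2908 − (-1.1176))/√2 = 1.7030.
E_A − E_B = -1.5781 − 1.7030 = -3.2811 ≈ -3.28.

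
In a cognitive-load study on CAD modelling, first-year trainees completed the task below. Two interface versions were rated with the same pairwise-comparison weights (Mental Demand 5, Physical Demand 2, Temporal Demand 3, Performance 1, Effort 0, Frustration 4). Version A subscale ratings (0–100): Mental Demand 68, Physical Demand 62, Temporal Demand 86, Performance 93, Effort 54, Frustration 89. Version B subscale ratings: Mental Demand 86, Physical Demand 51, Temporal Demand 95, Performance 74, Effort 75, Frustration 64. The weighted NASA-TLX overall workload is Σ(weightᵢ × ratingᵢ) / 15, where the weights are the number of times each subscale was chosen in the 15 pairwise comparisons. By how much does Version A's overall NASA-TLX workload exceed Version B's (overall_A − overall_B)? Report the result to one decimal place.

Version A weighted sum = 5·68 + 2·62 + 3·86 + 1·93 + 0·54 + 4·89 = 340 + 124 + 258 + 93 + 0 + 356 = 1171; overall_A = 1171/15 = 78.0667.
Version B weighted sum = 5·86 + 2·51 + 3·95 + 1·74 + 0·75 + 4·64 = 430 + 102 + 285 + 74 + 0 + 256 = 1147; overall_B = 1147/15 = 76.4667.
Difference = 78.0667 − 76.4667 = 1.6000 ≈ 1.6.

1.6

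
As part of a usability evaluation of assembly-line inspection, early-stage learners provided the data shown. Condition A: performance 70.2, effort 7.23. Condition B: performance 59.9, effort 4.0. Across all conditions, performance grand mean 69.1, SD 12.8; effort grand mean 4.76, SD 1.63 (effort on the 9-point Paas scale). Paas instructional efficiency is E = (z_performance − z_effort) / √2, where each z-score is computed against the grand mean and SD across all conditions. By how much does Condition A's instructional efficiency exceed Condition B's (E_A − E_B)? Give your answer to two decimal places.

-0.83

Condition A: z_P = (70.2 − 69.1)/12.8 = 0.0859; z_E = (7.23 − 4.76)/1.63 = 1.5153; E_A = (0.0859 − 1.5153)/√2 = -1.0107.
Condition B: z_P = (59.9 − 69.1)/12.8 = -0.7187; z_E = (4.0 − 4.76)/1.63 = -0.4663; E_B = (-0.7187 − (-0.4663))/√2 = -0.1785.
E_A − E_B = -1.0107 − (-0.1785) = -0.8322 ≈ -0.83.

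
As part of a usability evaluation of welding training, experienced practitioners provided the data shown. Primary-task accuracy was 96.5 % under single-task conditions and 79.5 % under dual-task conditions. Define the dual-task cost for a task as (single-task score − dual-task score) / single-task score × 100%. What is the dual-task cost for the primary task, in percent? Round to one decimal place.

17.6

Cost = (96.5 − 79.5) / 96.5 × 100%
     = 17.0000 / 96.5 × 100% = 17.6166%.
≈ 17.6%.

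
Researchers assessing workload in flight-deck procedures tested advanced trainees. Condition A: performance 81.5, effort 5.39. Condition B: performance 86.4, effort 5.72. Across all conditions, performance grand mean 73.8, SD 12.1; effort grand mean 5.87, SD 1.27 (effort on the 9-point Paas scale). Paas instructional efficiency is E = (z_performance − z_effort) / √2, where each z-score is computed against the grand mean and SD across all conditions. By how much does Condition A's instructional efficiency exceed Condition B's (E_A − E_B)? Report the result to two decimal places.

Condition A: z_P = (81.5 − 73.8)/12.1 = 0.6364; z_E = (5.39 − 5.87)/1.27 = -0.3780; E_A = (0.6364 − (-0.3780))/√2 = 0.7173.
Condition B: z_P = (86.4 − 73.8)/12.1 = 1.0413; z_E = (5.72 − 5.87)/1.27 = -0.1181; E_B = (1.0413 − (-0.1181))/√2 = 0.8198.
E_A − E_B = 0.7173 − 0.8198 = -0.1025 ≈ -0.10.

-0.10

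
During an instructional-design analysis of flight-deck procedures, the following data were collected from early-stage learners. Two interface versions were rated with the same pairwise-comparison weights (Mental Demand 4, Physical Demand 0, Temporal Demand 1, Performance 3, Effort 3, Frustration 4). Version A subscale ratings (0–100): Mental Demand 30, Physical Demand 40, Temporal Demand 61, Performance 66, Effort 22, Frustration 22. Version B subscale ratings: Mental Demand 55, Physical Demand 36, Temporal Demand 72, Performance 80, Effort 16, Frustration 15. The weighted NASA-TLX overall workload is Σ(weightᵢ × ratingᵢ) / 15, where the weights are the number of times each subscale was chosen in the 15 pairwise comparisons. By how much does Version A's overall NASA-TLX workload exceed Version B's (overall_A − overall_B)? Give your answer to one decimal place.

Version A weighted sum = 4·30 + 0·40 + 1·61 + 3·66 + 3·22 + 4·22 = 120 + 0 + 61 + 198 + 66 + 88 = 533; overall_A = 533/15 = 35.5333.
Version B weighted sum = 4·55 + 0·36 + 1·72 + 3·80 + 3·16 + 4·15 = 220 + 0 + 72 + 240 + 48 + 60 = 640; overall_B = 640/15 = 42.6667.
Difference = 35.5333 − 42.6667 = -7.1334 ≈ -7.1.

-7.1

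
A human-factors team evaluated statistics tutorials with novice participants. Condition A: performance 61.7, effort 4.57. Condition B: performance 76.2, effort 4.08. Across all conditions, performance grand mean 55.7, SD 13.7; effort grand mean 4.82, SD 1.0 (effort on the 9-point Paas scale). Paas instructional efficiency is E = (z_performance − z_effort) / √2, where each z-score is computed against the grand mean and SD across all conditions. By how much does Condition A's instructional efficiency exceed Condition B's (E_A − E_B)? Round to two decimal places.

-1.09

Condition A: z_P = (61.7 − 55.7)/13.7 = 0.4380; z_E = (4.57 − 4.82)/1.0 = -0.2500; E_A = (0.4380 − (-0.2500))/√2 = 0.4865.
Condition B: z_P = (76.2 − 55.7)/13.7 = 1.4964; z_E = (4.08 − 4.82)/1.0 = -0.7400; E_B = (1.4964 − (-0.7400))/√2 = 1.5814.
E_A − E_B = 0.4865 − 1.5814 = -1.0949 ≈ -1.09.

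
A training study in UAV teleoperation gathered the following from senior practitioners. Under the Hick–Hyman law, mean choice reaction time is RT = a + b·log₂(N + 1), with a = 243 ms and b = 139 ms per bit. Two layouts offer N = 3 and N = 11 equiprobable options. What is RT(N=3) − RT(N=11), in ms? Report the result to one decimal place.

-220.3

RT(3) = 243 + 139·log₂(4) = 243 + 139·2.0000 = 521.0000 ms.
RT(11) = 243 + 139·log₂(12) = 243 + 139·3.5850 = 741.3150 ms.
Difference = 521.0000 − 741.3150 = -220.3150 ≈ -220.3 ms.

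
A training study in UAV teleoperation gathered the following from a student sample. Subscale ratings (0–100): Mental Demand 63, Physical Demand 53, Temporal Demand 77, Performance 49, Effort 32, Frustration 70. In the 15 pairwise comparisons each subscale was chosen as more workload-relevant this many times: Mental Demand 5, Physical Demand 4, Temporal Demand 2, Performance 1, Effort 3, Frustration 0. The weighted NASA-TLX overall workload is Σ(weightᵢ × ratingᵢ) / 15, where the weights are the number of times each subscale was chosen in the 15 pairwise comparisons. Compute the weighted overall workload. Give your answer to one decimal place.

55.1

The tallies are the weights (they sum to 15).
Weighted sum = 5·63 + 4·53 + 2·77 + 1·49 + 3·32 + 0·70
            = 315 + 212 + 154 + 49 + 96 + 0 = 826.
Overall workload = 826 / 15 = 55.0667 ≈ 55.1.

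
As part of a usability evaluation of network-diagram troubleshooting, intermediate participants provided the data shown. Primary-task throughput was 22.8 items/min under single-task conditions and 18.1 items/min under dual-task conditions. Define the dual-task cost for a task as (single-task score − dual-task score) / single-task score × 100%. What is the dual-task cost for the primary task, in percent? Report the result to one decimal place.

20.6

Cost = (22.8 − 18.1) / 22.8 × 100%
     = 4.7000 / 22.8 × 100% = 20.6140%.
≈ 20.6%.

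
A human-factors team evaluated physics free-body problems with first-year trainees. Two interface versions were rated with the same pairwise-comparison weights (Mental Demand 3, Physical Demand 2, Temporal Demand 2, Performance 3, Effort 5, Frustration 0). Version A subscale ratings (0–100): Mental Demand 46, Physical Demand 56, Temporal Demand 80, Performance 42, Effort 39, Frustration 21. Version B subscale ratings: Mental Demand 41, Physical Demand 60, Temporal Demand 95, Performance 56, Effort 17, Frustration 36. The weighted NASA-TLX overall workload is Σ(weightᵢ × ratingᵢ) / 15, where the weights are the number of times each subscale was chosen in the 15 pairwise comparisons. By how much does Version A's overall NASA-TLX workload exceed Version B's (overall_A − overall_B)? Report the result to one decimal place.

3.0

Version A weighted sum = 3·46 + 2·56 + 2·80 + 3·42 + 5·39 + 0·21 = 138 + 112 + 160 + 126 + 195 + 0 = 731; overall_A = 731/15 = 48.7333.
Version B weighted sum = 3·41 + 2·60 + 2·95 + 3·56 + 5·17 + 0·36 = 123 + 120 + 190 + 168 + 85 + 0 = 686; overall_B = 686/15 = 45.7333.
Difference = 48.7333 − 45.7333 = 3.0000 ≈ 3.0.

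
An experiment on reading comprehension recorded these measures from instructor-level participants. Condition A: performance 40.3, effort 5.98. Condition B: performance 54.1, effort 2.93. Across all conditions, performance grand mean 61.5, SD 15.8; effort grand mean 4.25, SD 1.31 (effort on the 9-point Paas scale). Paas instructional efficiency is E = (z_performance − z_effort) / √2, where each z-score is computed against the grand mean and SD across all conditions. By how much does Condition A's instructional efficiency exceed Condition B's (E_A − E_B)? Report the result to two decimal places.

Condition A: z_P = (40.3 − 61.5)/15.8 = -1.3418; z_E = (5.98 − 4.25)/1.31 = 1.3206; E_A = (-1.3418 − 1.3206)/√2 = -1.8826.
Condition B: z_P = (54.1 − 61.5)/15.8 = -0.4684; z_E = (2.93 − 4.25)/1.31 = -1.0076; E_B = (-0.4684 − (-1.0076))/√2 = 0.3813.
E_A − E_B = -1.8826 − 0.3813 = -2.2639 ≈ -2.26.

-2.26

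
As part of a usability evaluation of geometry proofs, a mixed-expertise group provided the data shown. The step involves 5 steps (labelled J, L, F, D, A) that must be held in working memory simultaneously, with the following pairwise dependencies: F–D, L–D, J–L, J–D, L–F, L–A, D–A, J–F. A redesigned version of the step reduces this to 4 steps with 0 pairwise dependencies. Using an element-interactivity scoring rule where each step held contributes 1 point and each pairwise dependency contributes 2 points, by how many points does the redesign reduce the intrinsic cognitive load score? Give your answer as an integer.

Original: 5 × 1 + 8 × 2 = 5 + 16 = 21.
Redesigned: 4 × 1 + 0 × 2 = 4 + 0 = 4.
Reduction = 21 − 4 = 17.

17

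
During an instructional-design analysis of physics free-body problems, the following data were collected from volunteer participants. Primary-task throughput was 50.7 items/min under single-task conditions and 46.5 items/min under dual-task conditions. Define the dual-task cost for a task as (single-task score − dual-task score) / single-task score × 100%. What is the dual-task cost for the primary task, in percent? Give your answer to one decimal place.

8.3

Cost = (50.7 − 46.5) / 50.7 × 100%
     = 4.2000 / 50.7 × 100% = 8.2840%.
≈ 8.3%.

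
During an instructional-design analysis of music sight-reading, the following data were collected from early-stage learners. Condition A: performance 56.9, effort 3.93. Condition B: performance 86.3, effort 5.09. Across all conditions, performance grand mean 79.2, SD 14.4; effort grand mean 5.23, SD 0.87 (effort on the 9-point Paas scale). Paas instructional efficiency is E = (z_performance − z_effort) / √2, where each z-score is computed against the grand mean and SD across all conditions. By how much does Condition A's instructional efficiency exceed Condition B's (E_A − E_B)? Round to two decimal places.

-0.50

Condition A: z_P = (56.9 − 79.2)/14.4 = -1.5486; z_E = (3.93 − 5.23)/0.87 = -1.4943; E_A = (-1.5486 − (-1.4943))/√2 = -0.0384.
Condition B: z_P = (86.3 − 79.2)/14.4 = 0.4931; z_E = (5.09 − 5.23)/0.87 = -0.1609; E_B = (0.4931 − (-0.1609))/√2 = 0.4624.
E_A − E_B = -0.0384 − 0.4624 = -0.5008 ≈ -0.50.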